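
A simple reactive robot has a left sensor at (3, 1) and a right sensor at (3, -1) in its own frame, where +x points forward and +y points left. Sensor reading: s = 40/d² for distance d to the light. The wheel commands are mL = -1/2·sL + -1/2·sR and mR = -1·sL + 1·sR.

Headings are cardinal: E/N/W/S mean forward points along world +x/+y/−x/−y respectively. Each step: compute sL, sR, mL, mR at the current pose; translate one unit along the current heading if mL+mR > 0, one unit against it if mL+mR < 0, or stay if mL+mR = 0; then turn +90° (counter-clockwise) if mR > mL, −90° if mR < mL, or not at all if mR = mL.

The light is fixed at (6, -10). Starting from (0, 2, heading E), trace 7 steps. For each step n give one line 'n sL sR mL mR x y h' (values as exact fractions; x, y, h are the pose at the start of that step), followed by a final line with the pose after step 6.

n=0: pose=(0,2,E); sL=20/89, sR=4/13; mL=-308/1157, mR=96/1157; mL+mR=-212/1157 → advance -1; mR−mL=404/1157 → turn +1·90°
n=1: pose=(-1,2,N); sL=40/289, sR=40/261; mL=-11000/75429, mR=1120/75429; mL+mR=-9880/75429 → advance -1; mR−mL=4040/25143 → turn +1·90°
n=2: pose=(-1,1,W); sL=1/5, sR=10/61; mL=-111/610, mR=-11/305; mL+mR=-133/610 → advance -1; mR−mL=89/610 → turn +1·90°
n=3: pose=(0,1,S); sL=40/89, sR=40/113; mL=-4040/10057, mR=-960/10057; mL+mR=-5000/10057 → advance -1; mR−mL=3080/10057 → turn +1·90°
n=4: pose=(0,2,E); sL=20/89, sR=4/13; mL=-308/1157, mR=96/1157; mL+mR=-212/1157 → advance -1; mR−mL=404/1157 → turn +1·90°
n=5: pose=(-1,2,N); sL=40/289, sR=40/261; mL=-11000/75429, mR=1120/75429; mL+mR=-9880/75429 → advance -1; mR−mL=4040/25143 → turn +1·90°
n=6: pose=(-1,1,W); sL=1/5, sR=10/61; mL=-111/610, mR=-11/305; mL+mR=-133/610 → advance -1; mR−mL=89/610 → turn +1·90°

0 20/89 4/13 -308/1157 96/1157 0 2 E
1 40/289 40/261 -11000/75429 1120/75429 -1 2 N
2 1/5 10/61 -111/610 -11/305 -1 1 W
3 40/89 40/113 -4040/10057 -960/10057 0 1 S
4 20/89 4/13 -308/1157 96/1157 0 2 E
5 40/289 40/261 -11000/75429 1120/75429 -1 2 N
6 1/5 10/61 -111/610 -11/305 -1 1 W
final 0 1 S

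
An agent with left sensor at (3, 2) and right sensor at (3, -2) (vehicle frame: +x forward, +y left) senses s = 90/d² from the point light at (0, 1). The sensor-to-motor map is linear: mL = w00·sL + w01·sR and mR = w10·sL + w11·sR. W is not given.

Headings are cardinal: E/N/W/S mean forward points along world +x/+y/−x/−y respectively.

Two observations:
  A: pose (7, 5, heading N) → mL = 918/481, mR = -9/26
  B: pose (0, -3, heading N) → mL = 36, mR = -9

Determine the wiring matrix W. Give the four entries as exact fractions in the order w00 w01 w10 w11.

obs A: pose=(7,5,N) → sL=45/37, sR=9/13, mL=918/481, mR=-9/26
obs B: pose=(0,-3,N) → sL=18, sR=18, mL=36, mR=-9
sensor matrix S = [[45/37, 9/13], [18, 18]]; det S = 4536/481
solve [mL_A; mL_B] = S·[w00; w01] and [mR_A; mR_B] = S·[w10; w11]:
  w00 = 1, w01 = 1, w10 = 0, w11 = -1/2

1 1 0 -1/2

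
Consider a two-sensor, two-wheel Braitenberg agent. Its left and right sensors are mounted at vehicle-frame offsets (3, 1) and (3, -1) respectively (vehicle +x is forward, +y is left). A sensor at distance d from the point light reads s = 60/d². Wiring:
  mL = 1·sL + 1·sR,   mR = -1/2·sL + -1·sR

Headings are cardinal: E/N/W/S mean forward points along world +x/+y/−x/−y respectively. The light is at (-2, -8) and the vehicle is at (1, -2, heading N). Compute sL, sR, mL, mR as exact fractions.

left sensor world pos  = (0, 1); dL² = 85
right sensor world pos = (2, 1); dR² = 97
sL = 60/85 = 12/17
sR = 60/97 = 60/97
mL = 1·sL + 1·sR = 2184/1649
mR = -1/2·sL + -1·sR = -1602/1649

12/17 60/97 2184/1649 -1602/1649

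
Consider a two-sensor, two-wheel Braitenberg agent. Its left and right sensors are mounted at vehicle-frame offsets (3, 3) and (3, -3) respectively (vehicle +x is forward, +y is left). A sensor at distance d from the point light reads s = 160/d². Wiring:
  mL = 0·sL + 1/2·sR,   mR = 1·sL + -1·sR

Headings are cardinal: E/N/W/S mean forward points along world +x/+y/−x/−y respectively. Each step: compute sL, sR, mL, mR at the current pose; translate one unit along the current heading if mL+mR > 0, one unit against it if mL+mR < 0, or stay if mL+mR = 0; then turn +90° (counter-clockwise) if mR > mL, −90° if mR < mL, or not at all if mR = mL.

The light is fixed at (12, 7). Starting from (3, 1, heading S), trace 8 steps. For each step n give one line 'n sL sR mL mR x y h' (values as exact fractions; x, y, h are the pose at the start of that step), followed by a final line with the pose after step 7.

n=0: pose=(3,1,S); sL=160/117, sR=32/45; mL=16/45, mR=128/195; mL+mR=592/585 → advance +1; mR−mL=176/585 → turn +1·90°
n=1: pose=(3,0,E); sL=40/13, sR=20/17; mL=10/17, mR=420/221; mL+mR=550/221 → advance +1; mR−mL=290/221 → turn +1·90°
n=2: pose=(4,0,N); sL=160/137, sR=160/41; mL=80/41, mR=-15360/5617; mL+mR=-4400/5617 → advance -1; mR−mL=-26320/5617 → turn -1·90°
n=3: pose=(4,-1,E); sL=16/5, sR=80/73; mL=40/73, mR=768/365; mL+mR=968/365 → advance +1; mR−mL=568/365 → turn +1·90°
n=4: pose=(5,-1,N); sL=32/25, sR=160/41; mL=80/41, mR=-2688/1025; mL+mR=-688/1025 → advance -1; mR−mL=-4688/1025 → turn -1·90°
n=5: pose=(5,-2,E); sL=40/13, sR=1; mL=1/2, mR=27/13; mL+mR=67/26 → advance +1; mR−mL=41/26 → turn +1·90°
n=6: pose=(6,-2,N); sL=160/117, sR=32/9; mL=16/9, mR=-256/117; mL+mR=-16/39 → advance -1; mR−mL=-464/117 → turn -1·90°
n=7: pose=(6,-3,E); sL=80/29, sR=80/89; mL=40/89, mR=4800/2581; mL+mR=5960/2581 → advance +1; mR−mL=3640/2581 → turn +1·90°

0 160/117 32/45 16/45 128/195 3 1 S
1 40/13 20/17 10/17 420/221 3 0 E
2 160/137 160/41 80/41 -15360/5617 4 0 N
3 16/5 80/73 40/73 768/365 4 -1 E
4 32/25 160/41 80/41 -2688/1025 5 -1 N
5 40/13 1 1/2 27/13 5 -2 E
6 160/117 32/9 16/9 -256/117 6 -2 N
7 80/29 80/89 40/89 4800/2581 6 -3 E
final 7 -3 N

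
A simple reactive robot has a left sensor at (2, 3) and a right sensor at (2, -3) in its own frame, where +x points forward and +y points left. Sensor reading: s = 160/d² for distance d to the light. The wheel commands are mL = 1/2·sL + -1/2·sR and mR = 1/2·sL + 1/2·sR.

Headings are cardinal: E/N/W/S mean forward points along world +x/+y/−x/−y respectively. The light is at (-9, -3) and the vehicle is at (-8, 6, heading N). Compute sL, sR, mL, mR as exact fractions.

32/25 160/137 192/3425 4192/3425

left sensor world pos  = (-11, 8); dL² = 125
right sensor world pos = (-5, 8); dR² = 137
sL = 160/125 = 32/25
sR = 160/137 = 160/137
mL = 1/2·sL + -1/2·sR = 192/3425
mR = 1/2·sL + 1/2·sR = 4192/3425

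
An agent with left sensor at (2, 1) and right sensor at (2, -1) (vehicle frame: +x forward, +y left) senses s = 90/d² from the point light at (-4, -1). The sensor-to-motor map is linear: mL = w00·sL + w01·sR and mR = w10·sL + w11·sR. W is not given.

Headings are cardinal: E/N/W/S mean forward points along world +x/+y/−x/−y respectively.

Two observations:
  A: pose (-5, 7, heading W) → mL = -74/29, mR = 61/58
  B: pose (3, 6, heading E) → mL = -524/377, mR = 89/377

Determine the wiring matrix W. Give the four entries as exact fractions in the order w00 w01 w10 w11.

obs A: pose=(-5,7,W) → sL=45/29, sR=1, mL=-74/29, mR=61/58
obs B: pose=(3,6,E) → sL=18/29, sR=10/13, mL=-524/377, mR=89/377
sensor matrix S = [[45/29, 1], [18/29, 10/13]]; det S = 216/377
solve [mL_A; mL_B] = S·[w00; w01] and [mR_A; mR_B] = S·[w10; w11]:
  w00 = -1, w01 = -1, w10 = 1, w11 = -1/2

-1 -1 1 -1/2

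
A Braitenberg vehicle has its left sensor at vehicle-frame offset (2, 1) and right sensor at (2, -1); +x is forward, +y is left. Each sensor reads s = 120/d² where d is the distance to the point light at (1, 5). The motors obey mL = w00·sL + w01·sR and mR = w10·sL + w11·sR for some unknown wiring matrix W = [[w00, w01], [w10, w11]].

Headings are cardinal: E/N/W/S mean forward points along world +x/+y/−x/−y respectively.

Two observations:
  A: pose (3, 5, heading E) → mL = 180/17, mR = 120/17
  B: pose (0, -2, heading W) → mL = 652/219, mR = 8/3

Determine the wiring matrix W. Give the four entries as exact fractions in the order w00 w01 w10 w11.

1 1/2 0 1

obs A: pose=(3,5,E) → sL=120/17, sR=120/17, mL=180/17, mR=120/17
obs B: pose=(0,-2,W) → sL=120/73, sR=8/3, mL=652/219, mR=8/3
sensor matrix S = [[120/17, 120/17], [120/73, 8/3]]; det S = 8960/1241
solve [mL_A; mL_B] = S·[w00; w01] and [mR_A; mR_B] = S·[w10; w11]:
  w00 = 1, w01 = 1/2, w10 = 0, w11 = 1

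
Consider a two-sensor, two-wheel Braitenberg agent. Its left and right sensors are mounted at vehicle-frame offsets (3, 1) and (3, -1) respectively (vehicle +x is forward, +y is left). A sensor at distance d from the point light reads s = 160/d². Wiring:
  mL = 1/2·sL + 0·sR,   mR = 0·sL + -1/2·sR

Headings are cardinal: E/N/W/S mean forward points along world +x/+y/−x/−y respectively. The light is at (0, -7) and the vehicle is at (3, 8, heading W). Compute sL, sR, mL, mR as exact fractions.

40/49 5/8 20/49 -5/16

left sensor world pos  = (0, 7); dL² = 196
right sensor world pos = (0, 9); dR² = 256
sL = 160/196 = 40/49
sR = 160/256 = 5/8
mL = 1/2·sL + 0·sR = 20/49
mR = 0·sL + -1/2·sR = -5/16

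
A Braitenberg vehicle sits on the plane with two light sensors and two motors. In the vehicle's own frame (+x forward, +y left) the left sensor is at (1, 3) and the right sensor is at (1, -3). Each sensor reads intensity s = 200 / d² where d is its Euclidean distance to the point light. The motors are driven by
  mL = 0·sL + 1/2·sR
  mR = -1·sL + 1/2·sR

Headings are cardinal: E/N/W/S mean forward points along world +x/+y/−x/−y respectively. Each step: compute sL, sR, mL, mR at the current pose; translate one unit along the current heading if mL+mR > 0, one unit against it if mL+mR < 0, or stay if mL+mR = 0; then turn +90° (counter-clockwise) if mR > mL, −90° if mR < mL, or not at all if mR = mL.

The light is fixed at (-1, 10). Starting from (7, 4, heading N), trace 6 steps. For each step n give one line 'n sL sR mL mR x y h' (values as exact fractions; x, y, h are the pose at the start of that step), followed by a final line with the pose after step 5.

0 4 100/73 50/73 -242/73 7 4 N
1 200/97 200/181 100/181 -26500/17557 7 3 E
2 50/41 5/2 5/4 5/164 6 3 S
3 200/157 200/61 100/61 3500/9577 6 2 W
4 100/29 20/13 10/13 -1010/377 5 2 N
5 40/17 200/193 100/193 -6020/3281 5 1 E
final 4 1 S

n=0: pose=(7,4,N); sL=4, sR=100/73; mL=50/73, mR=-242/73; mL+mR=-192/73 → advance -1; mR−mL=-4 → turn -1·90°
n=1: pose=(7,3,E); sL=200/97, sR=200/181; mL=100/181, mR=-26500/17557; mL+mR=-16800/17557 → advance -1; mR−mL=-200/97 → turn -1·90°
n=2: pose=(6,3,S); sL=50/41, sR=5/2; mL=5/4, mR=5/164; mL+mR=105/82 → advance +1; mR−mL=-50/41 → turn -1·90°
n=3: pose=(6,2,W); sL=200/157, sR=200/61; mL=100/61, mR=3500/9577; mL+mR=19200/9577 → advance +1; mR−mL=-200/157 → turn -1·90°
n=4: pose=(5,2,N); sL=100/29, sR=20/13; mL=10/13, mR=-1010/377; mL+mR=-720/377 → advance -1; mR−mL=-100/29 → turn -1·90°
n=5: pose=(5,1,E); sL=40/17, sR=200/193; mL=100/193, mR=-6020/3281; mL+mR=-4320/3281 → advance -1; mR−mL=-40/17 → turn -1·90°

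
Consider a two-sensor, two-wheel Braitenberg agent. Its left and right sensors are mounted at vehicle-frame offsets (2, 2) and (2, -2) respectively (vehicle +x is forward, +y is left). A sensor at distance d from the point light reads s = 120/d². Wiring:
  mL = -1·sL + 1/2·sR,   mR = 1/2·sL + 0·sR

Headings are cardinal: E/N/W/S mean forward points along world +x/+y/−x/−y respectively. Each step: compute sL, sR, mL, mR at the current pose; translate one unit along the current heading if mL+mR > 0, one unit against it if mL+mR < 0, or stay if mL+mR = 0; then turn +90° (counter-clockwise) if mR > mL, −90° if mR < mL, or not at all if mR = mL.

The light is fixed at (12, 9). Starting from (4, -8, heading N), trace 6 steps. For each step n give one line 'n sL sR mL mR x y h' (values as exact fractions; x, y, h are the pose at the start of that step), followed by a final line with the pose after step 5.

0 24/65 40/87 -788/5655 12/65 4 -8 N
1 15/53 15/37 -315/3922 15/106 4 -7 W
2 120/373 24/89 -6204/33197 60/373 3 -7 S
3 60/109 60/169 -6870/18421 30/109 3 -6 E
4 120/313 120/233 -9180/72929 60/313 2 -6 N
5 3/10 5/12 -11/120 3/20 2 -5 W
final 1 -5 S

n=0: pose=(4,-8,N); sL=24/65, sR=40/87; mL=-788/5655, mR=12/65; mL+mR=256/5655 → advance +1; mR−mL=1832/5655 → turn +1·90°
n=1: pose=(4,-7,W); sL=15/53, sR=15/37; mL=-315/3922, mR=15/106; mL+mR=120/1961 → advance +1; mR−mL=435/1961 → turn +1·90°
n=2: pose=(3,-7,S); sL=120/373, sR=24/89; mL=-6204/33197, mR=60/373; mL+mR=-864/33197 → advance -1; mR−mL=11544/33197 → turn +1·90°
n=3: pose=(3,-6,E); sL=60/109, sR=60/169; mL=-6870/18421, mR=30/109; mL+mR=-1800/18421 → advance -1; mR−mL=11940/18421 → turn +1·90°
n=4: pose=(2,-6,N); sL=120/313, sR=120/233; mL=-9180/72929, mR=60/313; mL+mR=4800/72929 → advance +1; mR−mL=23160/72929 → turn +1·90°
n=5: pose=(2,-5,W); sL=3/10, sR=5/12; mL=-11/120, mR=3/20; mL+mR=7/120 → advance +1; mR−mL=29/120 → turn +1·90°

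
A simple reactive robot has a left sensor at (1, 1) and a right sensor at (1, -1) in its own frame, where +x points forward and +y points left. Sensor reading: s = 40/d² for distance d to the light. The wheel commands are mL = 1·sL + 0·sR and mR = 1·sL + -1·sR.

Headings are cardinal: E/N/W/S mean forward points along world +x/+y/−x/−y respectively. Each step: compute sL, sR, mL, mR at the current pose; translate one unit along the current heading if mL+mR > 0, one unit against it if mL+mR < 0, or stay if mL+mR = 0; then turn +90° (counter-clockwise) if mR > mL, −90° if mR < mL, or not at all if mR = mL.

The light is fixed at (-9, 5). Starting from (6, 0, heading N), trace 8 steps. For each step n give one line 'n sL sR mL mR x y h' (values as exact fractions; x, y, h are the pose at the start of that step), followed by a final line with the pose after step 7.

0 10/53 5/34 10/53 75/1802 6 0 N
1 8/53 40/281 8/53 128/14893 6 1 E
2 20/157 4/25 20/157 -128/3925 7 1 S
3 40/261 40/241 40/261 -800/62901 7 0 W
4 10/53 5/34 10/53 75/1802 6 0 N
5 8/53 40/281 8/53 128/14893 6 1 E
6 20/157 4/25 20/157 -128/3925 7 1 S
7 40/261 40/241 40/261 -800/62901 7 0 W
final 6 0 N

n=0: pose=(6,0,N); sL=10/53, sR=5/34; mL=10/53, mR=75/1802; mL+mR=415/1802 → advance +1; mR−mL=-5/34 → turn -1·90°
n=1: pose=(6,1,E); sL=8/53, sR=40/281; mL=8/53, mR=128/14893; mL+mR=2376/14893 → advance +1; mR−mL=-40/281 → turn -1·90°
n=2: pose=(7,1,S); sL=20/157, sR=4/25; mL=20/157, mR=-128/3925; mL+mR=372/3925 → advance +1; mR−mL=-4/25 → turn -1·90°
n=3: pose=(7,0,W); sL=40/261, sR=40/241; mL=40/261, mR=-800/62901; mL+mR=8840/62901 → advance +1; mR−mL=-40/241 → turn -1·90°
n=4: pose=(6,0,N); sL=10/53, sR=5/34; mL=10/53, mR=75/1802; mL+mR=415/1802 → advance +1; mR−mL=-5/34 → turn -1·90°
n=5: pose=(6,1,E); sL=8/53, sR=40/281; mL=8/53, mR=128/14893; mL+mR=2376/14893 → advance +1; mR−mL=-40/281 → turn -1·90°
n=6: pose=(7,1,S); sL=20/157, sR=4/25; mL=20/157, mR=-128/3925; mL+mR=372/3925 → advance +1; mR−mL=-4/25 → turn -1·90°
n=7: pose=(7,0,W); sL=40/261, sR=40/241; mL=40/261, mR=-800/62901; mL+mR=8840/62901 → advance +1; mR−mL=-40/241 → turn -1·90°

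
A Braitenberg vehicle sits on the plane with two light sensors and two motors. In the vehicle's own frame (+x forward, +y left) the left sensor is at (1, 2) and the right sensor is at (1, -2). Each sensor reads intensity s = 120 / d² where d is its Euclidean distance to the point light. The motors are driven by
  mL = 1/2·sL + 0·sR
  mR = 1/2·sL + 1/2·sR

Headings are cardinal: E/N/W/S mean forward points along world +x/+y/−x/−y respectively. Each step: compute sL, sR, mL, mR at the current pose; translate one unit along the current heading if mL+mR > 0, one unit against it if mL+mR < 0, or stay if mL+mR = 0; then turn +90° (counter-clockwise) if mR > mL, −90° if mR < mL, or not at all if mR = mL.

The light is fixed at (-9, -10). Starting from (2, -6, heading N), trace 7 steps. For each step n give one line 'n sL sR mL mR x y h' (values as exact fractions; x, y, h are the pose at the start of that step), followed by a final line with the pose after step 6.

0 60/53 60/97 30/53 4500/5141 2 -6 N
1 120/109 120/149 60/109 15480/16241 2 -5 W
2 3/4 3/2 3/8 9/8 1 -5 S
3 120/157 24/25 60/157 3384/3925 1 -6 E
4 60/53 60/97 30/53 4500/5141 2 -6 N
5 120/109 120/149 60/109 15480/16241 2 -5 W
6 3/4 3/2 3/8 9/8 1 -5 S
final 1 -6 E

n=0: pose=(2,-6,N); sL=60/53, sR=60/97; mL=30/53, mR=4500/5141; mL+mR=7410/5141 → advance +1; mR−mL=30/97 → turn +1·90°
n=1: pose=(2,-5,W); sL=120/109, sR=120/149; mL=60/109, mR=15480/16241; mL+mR=24420/16241 → advance +1; mR−mL=60/149 → turn +1·90°
n=2: pose=(1,-5,S); sL=3/4, sR=3/2; mL=3/8, mR=9/8; mL+mR=3/2 → advance +1; mR−mL=3/4 → turn +1·90°
n=3: pose=(1,-6,E); sL=120/157, sR=24/25; mL=60/157, mR=3384/3925; mL+mR=4884/3925 → advance +1; mR−mL=12/25 → turn +1·90°
n=4: pose=(2,-6,N); sL=60/53, sR=60/97; mL=30/53, mR=4500/5141; mL+mR=7410/5141 → advance +1; mR−mL=30/97 → turn +1·90°
n=5: pose=(2,-5,W); sL=120/109, sR=120/149; mL=60/109, mR=15480/16241; mL+mR=24420/16241 → advance +1; mR−mL=60/149 → turn +1·90°
n=6: pose=(1,-5,S); sL=3/4, sR=3/2; mL=3/8, mR=9/8; mL+mR=3/2 → advance +1; mR−mL=3/4 → turn +1·90°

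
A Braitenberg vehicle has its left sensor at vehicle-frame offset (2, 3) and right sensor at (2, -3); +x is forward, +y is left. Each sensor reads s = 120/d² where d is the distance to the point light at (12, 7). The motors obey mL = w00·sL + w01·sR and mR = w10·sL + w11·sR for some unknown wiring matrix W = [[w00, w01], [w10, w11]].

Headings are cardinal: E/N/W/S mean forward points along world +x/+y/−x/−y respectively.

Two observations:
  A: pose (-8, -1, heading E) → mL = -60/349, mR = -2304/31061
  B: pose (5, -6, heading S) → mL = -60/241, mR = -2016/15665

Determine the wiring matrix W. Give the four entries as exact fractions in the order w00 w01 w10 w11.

-1/2 0 -1 1

obs A: pose=(-8,-1,E) → sL=120/349, sR=24/89, mL=-60/349, mR=-2304/31061
obs B: pose=(5,-6,S) → sL=120/241, sR=24/65, mL=-60/241, mR=-2016/15665
sensor matrix S = [[120/349, 24/89], [120/241, 24/65]]; det S = -711936/97314113
solve [mL_A; mL_B] = S·[w00; w01] and [mR_A; mR_B] = S·[w10; w11]:
  w00 = -1/2, w01 = 0, w10 = -1, w11 = 1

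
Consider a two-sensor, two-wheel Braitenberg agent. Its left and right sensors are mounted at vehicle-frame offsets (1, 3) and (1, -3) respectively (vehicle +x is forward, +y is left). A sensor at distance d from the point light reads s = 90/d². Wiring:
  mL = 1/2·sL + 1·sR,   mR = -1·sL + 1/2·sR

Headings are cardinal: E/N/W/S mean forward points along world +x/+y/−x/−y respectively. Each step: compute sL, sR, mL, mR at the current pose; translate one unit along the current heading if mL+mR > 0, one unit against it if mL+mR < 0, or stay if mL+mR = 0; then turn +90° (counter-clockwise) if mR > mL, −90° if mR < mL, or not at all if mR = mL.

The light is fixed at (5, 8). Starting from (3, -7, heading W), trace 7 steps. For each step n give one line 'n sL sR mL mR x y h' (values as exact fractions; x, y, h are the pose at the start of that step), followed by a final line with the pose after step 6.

0 10/37 10/17 455/629 15/629 3 -7 W
1 45/116 45/98 7425/11368 -225/1421 2 -7 N
2 18/25 90/293 4887/7325 -4149/7325 2 -6 E
3 45/113 9/25 3159/5650 -1233/5650 3 -6 S
4 10/37 10/17 455/629 15/629 3 -7 W
5 45/116 45/98 7425/11368 -225/1421 2 -7 N
6 18/25 90/293 4887/7325 -4149/7325 2 -6 E
final 3 -6 S

n=0: pose=(3,-7,W); sL=10/37, sR=10/17; mL=455/629, mR=15/629; mL+mR=470/629 → advance +1; mR−mL=-440/629 → turn -1·90°
n=1: pose=(2,-7,N); sL=45/116, sR=45/98; mL=7425/11368, mR=-225/1421; mL+mR=5625/11368 → advance +1; mR−mL=-9225/11368 → turn -1·90°
n=2: pose=(2,-6,E); sL=18/25, sR=90/293; mL=4887/7325, mR=-4149/7325; mL+mR=738/7325 → advance +1; mR−mL=-9036/7325 → turn -1·90°
n=3: pose=(3,-6,S); sL=45/113, sR=9/25; mL=3159/5650, mR=-1233/5650; mL+mR=963/2825 → advance +1; mR−mL=-2196/2825 → turn -1·90°
n=4: pose=(3,-7,W); sL=10/37, sR=10/17; mL=455/629, mR=15/629; mL+mR=470/629 → advance +1; mR−mL=-440/629 → turn -1·90°
n=5: pose=(2,-7,N); sL=45/116, sR=45/98; mL=7425/11368, mR=-225/1421; mL+mR=5625/11368 → advance +1; mR−mL=-9225/11368 → turn -1·90°
n=6: pose=(2,-6,E); sL=18/25, sR=90/293; mL=4887/7325, mR=-4149/7325; mL+mR=738/7325 → advance +1; mR−mL=-9036/7325 → turn -1·90°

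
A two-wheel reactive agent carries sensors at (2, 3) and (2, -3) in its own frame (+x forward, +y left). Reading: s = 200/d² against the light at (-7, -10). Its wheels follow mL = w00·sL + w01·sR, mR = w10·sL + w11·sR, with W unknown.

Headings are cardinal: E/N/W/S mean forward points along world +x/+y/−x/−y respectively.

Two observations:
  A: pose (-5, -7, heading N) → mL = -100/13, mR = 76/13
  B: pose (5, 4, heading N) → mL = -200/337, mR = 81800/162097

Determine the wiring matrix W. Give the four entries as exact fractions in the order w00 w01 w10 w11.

-1 0 1/2 1/2

obs A: pose=(-5,-7,N) → sL=100/13, sR=4, mL=-100/13, mR=76/13
obs B: pose=(5,4,N) → sL=200/337, sR=200/481, mL=-200/337, mR=81800/162097
sensor matrix S = [[100/13, 4], [200/337, 200/481]]; det S = 1737600/2107261
solve [mL_A; mL_B] = S·[w00; w01] and [mR_A; mR_B] = S·[w10; w11]:
  w00 = -1, w01 = 0, w10 = 1/2, w11 = 1/2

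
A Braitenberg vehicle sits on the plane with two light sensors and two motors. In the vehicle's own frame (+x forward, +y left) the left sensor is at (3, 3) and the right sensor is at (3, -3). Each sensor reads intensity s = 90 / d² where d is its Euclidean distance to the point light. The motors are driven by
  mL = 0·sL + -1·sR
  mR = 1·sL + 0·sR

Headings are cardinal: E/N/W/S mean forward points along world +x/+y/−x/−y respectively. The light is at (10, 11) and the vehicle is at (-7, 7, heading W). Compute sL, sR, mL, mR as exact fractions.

left sensor world pos  = (-10, 4); dL² = 449
right sensor world pos = (-10, 10); dR² = 401
sL = 90/449 = 90/449
sR = 90/401 = 90/401
mL = 0·sL + -1·sR = -90/401
mR = 1·sL + 0·sR = 90/449

90/449 90/401 -90/401 90/449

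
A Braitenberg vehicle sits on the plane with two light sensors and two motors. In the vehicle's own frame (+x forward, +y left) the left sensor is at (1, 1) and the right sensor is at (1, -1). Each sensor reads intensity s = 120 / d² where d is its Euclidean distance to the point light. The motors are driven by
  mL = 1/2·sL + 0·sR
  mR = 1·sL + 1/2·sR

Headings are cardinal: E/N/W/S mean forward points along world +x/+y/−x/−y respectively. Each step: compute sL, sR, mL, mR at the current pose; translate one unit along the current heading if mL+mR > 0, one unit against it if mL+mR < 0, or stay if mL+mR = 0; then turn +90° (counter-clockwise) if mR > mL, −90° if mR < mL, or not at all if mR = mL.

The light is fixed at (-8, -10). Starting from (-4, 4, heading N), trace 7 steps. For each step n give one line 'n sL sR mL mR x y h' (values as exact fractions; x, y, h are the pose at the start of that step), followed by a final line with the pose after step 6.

n=0: pose=(-4,4,N); sL=20/39, sR=12/25; mL=10/39, mR=734/975; mL+mR=328/325 → advance +1; mR−mL=484/975 → turn +1·90°
n=1: pose=(-4,5,W); sL=24/41, sR=24/53; mL=12/41, mR=1764/2173; mL+mR=2400/2173 → advance +1; mR−mL=1128/2173 → turn +1·90°
n=2: pose=(-5,5,S); sL=30/53, sR=3/5; mL=15/53, mR=459/530; mL+mR=609/530 → advance +1; mR−mL=309/530 → turn +1·90°
n=3: pose=(-5,4,E); sL=120/241, sR=24/37; mL=60/241, mR=7332/8917; mL+mR=9552/8917 → advance +1; mR−mL=5112/8917 → turn +1·90°
n=4: pose=(-4,4,N); sL=20/39, sR=12/25; mL=10/39, mR=734/975; mL+mR=328/325 → advance +1; mR−mL=484/975 → turn +1·90°
n=5: pose=(-4,5,W); sL=24/41, sR=24/53; mL=12/41, mR=1764/2173; mL+mR=2400/2173 → advance +1; mR−mL=1128/2173 → turn +1·90°
n=6: pose=(-5,5,S); sL=30/53, sR=3/5; mL=15/53, mR=459/530; mL+mR=609/530 → advance +1; mR−mL=309/530 → turn +1·90°

0 20/39 12/25 10/39 734/975 -4 4 N
1 24/41 24/53 12/41 1764/2173 -4 5 W
2 30/53 3/5 15/53 459/530 -5 5 S
3 120/241 24/37 60/241 7332/8917 -5 4 E
4 20/39 12/25 10/39 734/975 -4 4 N
5 24/41 24/53 12/41 1764/2173 -4 5 W
6 30/53 3/5 15/53 459/530 -5 5 S
final -5 4 E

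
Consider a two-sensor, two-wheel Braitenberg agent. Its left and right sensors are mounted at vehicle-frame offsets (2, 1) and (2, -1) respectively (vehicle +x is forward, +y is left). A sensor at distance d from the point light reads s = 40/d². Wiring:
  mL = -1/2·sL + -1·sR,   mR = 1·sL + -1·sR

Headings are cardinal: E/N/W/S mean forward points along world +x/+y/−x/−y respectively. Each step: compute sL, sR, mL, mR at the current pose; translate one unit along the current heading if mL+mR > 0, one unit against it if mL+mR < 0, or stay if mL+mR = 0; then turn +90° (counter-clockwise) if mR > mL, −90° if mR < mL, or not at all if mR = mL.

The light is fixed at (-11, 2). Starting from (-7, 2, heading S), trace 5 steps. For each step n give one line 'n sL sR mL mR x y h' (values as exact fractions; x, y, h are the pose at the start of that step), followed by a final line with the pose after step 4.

n=0: pose=(-7,2,S); sL=40/29, sR=40/13; mL=-1420/377, mR=-640/377; mL+mR=-2060/377 → advance -1; mR−mL=60/29 → turn +1·90°
n=1: pose=(-7,3,E); sL=1, sR=10/9; mL=-29/18, mR=-1/9; mL+mR=-31/18 → advance -1; mR−mL=3/2 → turn +1·90°
n=2: pose=(-8,3,N); sL=40/13, sR=8/5; mL=-204/65, mR=96/65; mL+mR=-108/65 → advance -1; mR−mL=60/13 → turn +1·90°
n=3: pose=(-8,2,W); sL=20, sR=20; mL=-30, mR=0; mL+mR=-30 → advance -1; mR−mL=30 → turn +1·90°
n=4: pose=(-7,2,S); sL=40/29, sR=40/13; mL=-1420/377, mR=-640/377; mL+mR=-2060/377 → advance -1; mR−mL=60/29 → turn +1·90°

0 40/29 40/13 -1420/377 -640/377 -7 2 S
1 1 10/9 -29/18 -1/9 -7 3 E
2 40/13 8/5 -204/65 96/65 -8 3 N
3 20 20 -30 0 -8 2 W
4 40/29 40/13 -1420/377 -640/377 -7 2 S
final -7 3 E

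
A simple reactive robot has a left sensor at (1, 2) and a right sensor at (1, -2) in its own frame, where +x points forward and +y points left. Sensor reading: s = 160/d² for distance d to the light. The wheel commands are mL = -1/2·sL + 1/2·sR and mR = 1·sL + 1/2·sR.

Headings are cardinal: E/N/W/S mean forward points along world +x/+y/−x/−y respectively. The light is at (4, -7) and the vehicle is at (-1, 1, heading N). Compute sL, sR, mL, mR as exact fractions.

16/13 16/9 32/117 248/117

left sensor world pos  = (-3, 2); dL² = 130
right sensor world pos = (1, 2); dR² = 90
sL = 160/130 = 16/13
sR = 160/90 = 16/9
mL = -1/2·sL + 1/2·sR = 32/117
mR = 1·sL + 1/2·sR = 248/117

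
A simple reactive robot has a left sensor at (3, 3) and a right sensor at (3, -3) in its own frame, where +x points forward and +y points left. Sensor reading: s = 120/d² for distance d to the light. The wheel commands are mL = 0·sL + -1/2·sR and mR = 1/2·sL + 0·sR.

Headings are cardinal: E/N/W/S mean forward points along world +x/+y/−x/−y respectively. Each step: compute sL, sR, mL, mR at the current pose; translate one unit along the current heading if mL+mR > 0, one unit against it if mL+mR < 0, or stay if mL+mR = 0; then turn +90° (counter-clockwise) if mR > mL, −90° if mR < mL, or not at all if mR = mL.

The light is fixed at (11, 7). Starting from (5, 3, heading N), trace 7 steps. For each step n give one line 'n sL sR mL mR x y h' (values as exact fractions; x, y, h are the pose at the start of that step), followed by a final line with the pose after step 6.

n=0: pose=(5,3,N); sL=60/41, sR=12; mL=-6, mR=30/41; mL+mR=-216/41 → advance -1; mR−mL=276/41 → turn +1·90°
n=1: pose=(5,2,W); sL=24/29, sR=24/17; mL=-12/17, mR=12/29; mL+mR=-144/493 → advance -1; mR−mL=552/493 → turn +1·90°
n=2: pose=(6,2,S); sL=30/17, sR=15/16; mL=-15/32, mR=15/17; mL+mR=225/544 → advance +1; mR−mL=735/544 → turn +1·90°
n=3: pose=(6,1,E); sL=120/13, sR=24/17; mL=-12/17, mR=60/13; mL+mR=864/221 → advance +1; mR−mL=1176/221 → turn +1·90°
n=4: pose=(7,1,N); sL=60/29, sR=12; mL=-6, mR=30/29; mL+mR=-144/29 → advance -1; mR−mL=204/29 → turn +1·90°
n=5: pose=(7,0,W); sL=120/149, sR=24/13; mL=-12/13, mR=60/149; mL+mR=-1008/1937 → advance -1; mR−mL=2568/1937 → turn +1·90°
n=6: pose=(8,0,S); sL=6/5, sR=15/17; mL=-15/34, mR=3/5; mL+mR=27/170 → advance +1; mR−mL=177/170 → turn +1·90°

0 60/41 12 -6 30/41 5 3 N
1 24/29 24/17 -12/17 12/29 5 2 W
2 30/17 15/16 -15/32 15/17 6 2 S
3 120/13 24/17 -12/17 60/13 6 1 E
4 60/29 12 -6 30/29 7 1 N
5 120/149 24/13 -12/13 60/149 7 0 W
6 6/5 15/17 -15/34 3/5 8 0 S
final 8 -1 E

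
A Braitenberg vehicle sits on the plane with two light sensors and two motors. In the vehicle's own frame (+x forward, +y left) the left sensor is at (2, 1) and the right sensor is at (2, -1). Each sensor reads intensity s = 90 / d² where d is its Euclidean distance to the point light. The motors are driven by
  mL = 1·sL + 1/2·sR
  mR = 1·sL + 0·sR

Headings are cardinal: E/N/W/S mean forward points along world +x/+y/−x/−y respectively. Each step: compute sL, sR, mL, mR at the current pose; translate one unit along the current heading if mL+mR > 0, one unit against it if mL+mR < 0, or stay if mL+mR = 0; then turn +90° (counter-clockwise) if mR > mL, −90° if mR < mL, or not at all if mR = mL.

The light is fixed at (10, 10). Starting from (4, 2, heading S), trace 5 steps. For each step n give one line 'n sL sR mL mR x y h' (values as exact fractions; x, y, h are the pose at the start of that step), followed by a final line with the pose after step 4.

0 18/25 90/149 3807/3725 18/25 4 2 S
1 45/82 45/64 4725/5248 45/82 4 1 W
2 90/113 18/17 2547/1921 90/113 3 1 N
3 45/37 45/53 6435/3922 45/37 3 2 E
4 18/25 90/149 3807/3725 18/25 4 2 S
final 4 1 W

n=0: pose=(4,2,S); sL=18/25, sR=90/149; mL=3807/3725, mR=18/25; mL+mR=6489/3725 → advance +1; mR−mL=-45/149 → turn -1·90°
n=1: pose=(4,1,W); sL=45/82, sR=45/64; mL=4725/5248, mR=45/82; mL+mR=7605/5248 → advance +1; mR−mL=-45/128 → turn -1·90°
n=2: pose=(3,1,N); sL=90/113, sR=18/17; mL=2547/1921, mR=90/113; mL+mR=4077/1921 → advance +1; mR−mL=-9/17 → turn -1·90°
n=3: pose=(3,2,E); sL=45/37, sR=45/53; mL=6435/3922, mR=45/37; mL+mR=11205/3922 → advance +1; mR−mL=-45/106 → turn -1·90°
n=4: pose=(4,2,S); sL=18/25, sR=90/149; mL=3807/3725, mR=18/25; mL+mR=6489/3725 → advance +1; mR−mL=-45/149 → turn -1·90°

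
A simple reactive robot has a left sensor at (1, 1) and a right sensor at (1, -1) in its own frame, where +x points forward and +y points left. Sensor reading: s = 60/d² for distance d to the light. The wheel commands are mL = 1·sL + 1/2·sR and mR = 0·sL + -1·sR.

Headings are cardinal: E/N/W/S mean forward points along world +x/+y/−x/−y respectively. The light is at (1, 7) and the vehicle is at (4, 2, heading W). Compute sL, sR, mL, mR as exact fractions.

3/2 3 3 -3

left sensor world pos  = (3, 1); dL² = 40
right sensor world pos = (3, 3); dR² = 20
sL = 60/40 = 3/2
sR = 60/20 = 3
mL = 1·sL + 1/2·sR = 3
mR = 0·sL + -1·sR = -3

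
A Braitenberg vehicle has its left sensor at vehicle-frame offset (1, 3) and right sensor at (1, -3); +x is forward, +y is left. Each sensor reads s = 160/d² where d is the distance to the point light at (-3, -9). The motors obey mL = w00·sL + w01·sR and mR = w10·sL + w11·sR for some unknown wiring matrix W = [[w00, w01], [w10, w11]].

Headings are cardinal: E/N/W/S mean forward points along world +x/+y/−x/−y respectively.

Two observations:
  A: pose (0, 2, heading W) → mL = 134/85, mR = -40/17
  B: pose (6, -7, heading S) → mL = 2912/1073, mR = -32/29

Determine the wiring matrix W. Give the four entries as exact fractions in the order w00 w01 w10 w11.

1/2 1/2 -1 0

obs A: pose=(0,2,W) → sL=40/17, sR=4/5, mL=134/85, mR=-40/17
obs B: pose=(6,-7,S) → sL=32/29, sR=160/37, mL=2912/1073, mR=-32/29
sensor matrix S = [[40/17, 4/5], [32/29, 160/37]]; det S = 847488/91205
solve [mL_A; mL_B] = S·[w00; w01] and [mR_A; mR_B] = S·[w10; w11]:
  w00 = 1/2, w01 = 1/2, w10 = -1, w11 = 0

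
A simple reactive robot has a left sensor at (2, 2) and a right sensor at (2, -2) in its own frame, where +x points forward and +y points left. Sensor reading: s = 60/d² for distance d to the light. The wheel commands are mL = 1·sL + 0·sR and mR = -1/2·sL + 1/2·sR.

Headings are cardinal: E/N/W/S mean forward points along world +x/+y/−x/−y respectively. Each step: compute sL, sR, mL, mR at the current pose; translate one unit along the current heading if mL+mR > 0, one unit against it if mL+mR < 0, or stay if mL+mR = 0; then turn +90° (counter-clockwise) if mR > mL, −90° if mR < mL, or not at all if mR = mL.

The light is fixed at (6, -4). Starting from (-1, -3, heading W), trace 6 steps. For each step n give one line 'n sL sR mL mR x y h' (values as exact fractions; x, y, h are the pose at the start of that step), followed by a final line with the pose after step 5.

n=0: pose=(-1,-3,W); sL=30/41, sR=2/3; mL=30/41, mR=-4/123; mL+mR=86/123 → advance +1; mR−mL=-94/123 → turn -1·90°
n=1: pose=(-2,-3,N); sL=60/109, sR=4/3; mL=60/109, mR=128/327; mL+mR=308/327 → advance +1; mR−mL=-52/327 → turn -1·90°
n=2: pose=(-2,-2,E); sL=15/13, sR=5/3; mL=15/13, mR=10/39; mL+mR=55/39 → advance +1; mR−mL=-35/39 → turn -1·90°
n=3: pose=(-1,-2,S); sL=12/5, sR=20/27; mL=12/5, mR=-112/135; mL+mR=212/135 → advance +1; mR−mL=-436/135 → turn -1·90°
n=4: pose=(-1,-3,W); sL=30/41, sR=2/3; mL=30/41, mR=-4/123; mL+mR=86/123 → advance +1; mR−mL=-94/123 → turn -1·90°
n=5: pose=(-2,-3,N); sL=60/109, sR=4/3; mL=60/109, mR=128/327; mL+mR=308/327 → advance +1; mR−mL=-52/327 → turn -1·90°

0 30/41 2/3 30/41 -4/123 -1 -3 W
1 60/109 4/3 60/109 128/327 -2 -3 N
2 15/13 5/3 15/13 10/39 -2 -2 E
3 12/5 20/27 12/5 -112/135 -1 -2 S
4 30/41 2/3 30/41 -4/123 -1 -3 W
5 60/109 4/3 60/109 128/327 -2 -3 N
final -2 -2 E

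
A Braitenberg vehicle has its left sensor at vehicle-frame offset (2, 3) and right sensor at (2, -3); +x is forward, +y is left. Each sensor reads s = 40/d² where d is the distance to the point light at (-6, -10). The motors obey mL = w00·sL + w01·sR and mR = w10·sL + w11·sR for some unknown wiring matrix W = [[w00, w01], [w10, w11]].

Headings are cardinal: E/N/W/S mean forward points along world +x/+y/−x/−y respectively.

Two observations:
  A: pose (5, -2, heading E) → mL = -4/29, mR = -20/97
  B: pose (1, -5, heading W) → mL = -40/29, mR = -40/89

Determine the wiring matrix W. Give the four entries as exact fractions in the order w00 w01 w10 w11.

-1 0 0 -1

obs A: pose=(5,-2,E) → sL=4/29, sR=20/97, mL=-4/29, mR=-20/97
obs B: pose=(1,-5,W) → sL=40/29, sR=40/89, mL=-40/29, mR=-40/89
sensor matrix S = [[4/29, 20/97], [40/29, 40/89]]; det S = -1920/8633
solve [mL_A; mL_B] = S·[w00; w01] and [mR_A; mR_B] = S·[w10; w11]:
  w00 = -1, w01 = 0, w10 = 0, w11 = -1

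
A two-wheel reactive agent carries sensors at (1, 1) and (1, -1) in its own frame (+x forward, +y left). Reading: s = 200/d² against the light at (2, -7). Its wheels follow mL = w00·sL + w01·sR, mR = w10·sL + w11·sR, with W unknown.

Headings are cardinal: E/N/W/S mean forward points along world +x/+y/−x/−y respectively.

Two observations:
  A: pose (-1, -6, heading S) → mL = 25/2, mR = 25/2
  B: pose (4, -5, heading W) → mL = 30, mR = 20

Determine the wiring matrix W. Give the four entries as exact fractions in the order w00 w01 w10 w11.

obs A: pose=(-1,-6,S) → sL=50, sR=25/2, mL=25/2, mR=25/2
obs B: pose=(4,-5,W) → sL=100, sR=20, mL=30, mR=20
sensor matrix S = [[50, 25/2], [100, 20]]; det S = -250
solve [mL_A; mL_B] = S·[w00; w01] and [mR_A; mR_B] = S·[w10; w11]:
  w00 = 1/2, w01 = -1, w10 = 0, w11 = 1

1/2 -1 0 1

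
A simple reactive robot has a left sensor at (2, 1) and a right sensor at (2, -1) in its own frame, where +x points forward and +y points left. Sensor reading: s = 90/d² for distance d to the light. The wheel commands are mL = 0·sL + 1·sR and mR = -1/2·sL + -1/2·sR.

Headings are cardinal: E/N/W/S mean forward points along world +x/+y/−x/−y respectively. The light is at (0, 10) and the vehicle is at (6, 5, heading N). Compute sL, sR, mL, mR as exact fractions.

45/17 45/29 45/29 -1035/493

left sensor world pos  = (5, 7); dL² = 34
right sensor world pos = (7, 7); dR² = 58
sL = 90/34 = 45/17
sR = 90/58 = 45/29
mL = 0·sL + 1·sR = 45/29
mR = -1/2·sL + -1/2·sR = -1035/493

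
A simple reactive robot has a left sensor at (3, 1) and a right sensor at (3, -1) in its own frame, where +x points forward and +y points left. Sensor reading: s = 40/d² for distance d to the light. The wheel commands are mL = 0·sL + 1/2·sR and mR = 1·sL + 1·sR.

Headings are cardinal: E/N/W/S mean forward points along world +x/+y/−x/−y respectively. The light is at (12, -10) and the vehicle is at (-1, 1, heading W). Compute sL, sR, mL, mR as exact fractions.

left sensor world pos  = (-4, 0); dL² = 356
right sensor world pos = (-4, 2); dR² = 400
sL = 40/356 = 10/89
sR = 40/400 = 1/10
mL = 0·sL + 1/2·sR = 1/20
mR = 1·sL + 1·sR = 189/890

10/89 1/10 1/20 189/890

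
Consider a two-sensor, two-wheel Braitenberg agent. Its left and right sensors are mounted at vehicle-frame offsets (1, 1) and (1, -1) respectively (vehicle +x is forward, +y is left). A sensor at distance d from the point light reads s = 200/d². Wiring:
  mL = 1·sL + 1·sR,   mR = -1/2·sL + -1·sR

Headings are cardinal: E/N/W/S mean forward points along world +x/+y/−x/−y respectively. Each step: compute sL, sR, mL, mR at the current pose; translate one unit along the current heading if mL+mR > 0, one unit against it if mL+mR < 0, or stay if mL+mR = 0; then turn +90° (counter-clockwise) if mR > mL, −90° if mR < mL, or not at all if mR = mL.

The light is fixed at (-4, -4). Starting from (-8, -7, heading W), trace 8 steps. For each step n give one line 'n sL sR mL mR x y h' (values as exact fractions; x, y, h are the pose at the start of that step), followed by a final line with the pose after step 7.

0 200/41 200/29 14000/1189 -11100/1189 -8 -7 W
1 5 10 15 -25/2 -9 -7 N
2 200/17 8 336/17 -236/17 -9 -6 E
3 100/9 100/17 2600/153 -1750/153 -8 -6 S
4 200/41 200/29 14000/1189 -11100/1189 -8 -7 W
5 5 10 15 -25/2 -9 -7 N
6 200/17 8 336/17 -236/17 -9 -6 E
7 100/9 100/17 2600/153 -1750/153 -8 -6 S
final -8 -7 W

n=0: pose=(-8,-7,W); sL=200/41, sR=200/29; mL=14000/1189, mR=-11100/1189; mL+mR=100/41 → advance +1; mR−mL=-25100/1189 → turn -1·90°
n=1: pose=(-9,-7,N); sL=5, sR=10; mL=15, mR=-25/2; mL+mR=5/2 → advance +1; mR−mL=-55/2 → turn -1·90°
n=2: pose=(-9,-6,E); sL=200/17, sR=8; mL=336/17, mR=-236/17; mL+mR=100/17 → advance +1; mR−mL=-572/17 → turn -1·90°
n=3: pose=(-8,-6,S); sL=100/9, sR=100/17; mL=2600/153, mR=-1750/153; mL+mR=50/9 → advance +1; mR−mL=-1450/51 → turn -1·90°
n=4: pose=(-8,-7,W); sL=200/41, sR=200/29; mL=14000/1189, mR=-11100/1189; mL+mR=100/41 → advance +1; mR−mL=-25100/1189 → turn -1·90°
n=5: pose=(-9,-7,N); sL=5, sR=10; mL=15, mR=-25/2; mL+mR=5/2 → advance +1; mR−mL=-55/2 → turn -1·90°
n=6: pose=(-9,-6,E); sL=200/17, sR=8; mL=336/17, mR=-236/17; mL+mR=100/17 → advance +1; mR−mL=-572/17 → turn -1·90°
n=7: pose=(-8,-6,S); sL=100/9, sR=100/17; mL=2600/153, mR=-1750/153; mL+mR=50/9 → advance +1; mR−mL=-1450/51 → turn -1·90°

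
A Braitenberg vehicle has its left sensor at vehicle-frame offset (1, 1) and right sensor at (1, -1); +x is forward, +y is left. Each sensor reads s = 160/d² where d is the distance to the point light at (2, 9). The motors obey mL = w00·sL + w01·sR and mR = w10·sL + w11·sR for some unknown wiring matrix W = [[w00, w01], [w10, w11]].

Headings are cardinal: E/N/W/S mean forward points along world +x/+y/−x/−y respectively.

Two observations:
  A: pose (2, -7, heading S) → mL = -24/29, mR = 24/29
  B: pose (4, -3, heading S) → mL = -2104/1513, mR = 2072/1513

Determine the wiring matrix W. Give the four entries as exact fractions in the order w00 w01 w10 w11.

-1/2 -1 1 1/2

obs A: pose=(2,-7,S) → sL=16/29, sR=16/29, mL=-24/29, mR=24/29
obs B: pose=(4,-3,S) → sL=80/89, sR=16/17, mL=-2104/1513, mR=2072/1513
sensor matrix S = [[16/29, 16/29], [80/89, 16/17]]; det S = 1024/43877
solve [mL_A; mL_B] = S·[w00; w01] and [mR_A; mR_B] = S·[w10; w11]:
  w00 = -1/2, w01 = -1, w10 = 1, w11 = 1/2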